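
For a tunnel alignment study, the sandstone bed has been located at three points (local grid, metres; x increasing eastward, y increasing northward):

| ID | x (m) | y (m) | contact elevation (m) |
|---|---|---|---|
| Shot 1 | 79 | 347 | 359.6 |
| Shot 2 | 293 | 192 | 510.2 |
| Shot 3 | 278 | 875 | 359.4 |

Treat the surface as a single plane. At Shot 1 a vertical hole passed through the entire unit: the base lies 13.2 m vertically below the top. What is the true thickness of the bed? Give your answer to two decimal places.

11.37 m

Let the plane be z = a·x + b·y + c.
Shot 2−Shot 1: 214a − 155b = 150.6;  Shot 3−Shot 1: 199a + 528b = −0.2.
Solving gives a = 0.55261, b = −0.20865.
|∇z| = √(a²+b²) = 0.59069, so dip δ = arctan(0.59069) = 30.57°.
True thickness = vertical thickness × cos δ = 13.2 × cos 30.57° = 11.37 m.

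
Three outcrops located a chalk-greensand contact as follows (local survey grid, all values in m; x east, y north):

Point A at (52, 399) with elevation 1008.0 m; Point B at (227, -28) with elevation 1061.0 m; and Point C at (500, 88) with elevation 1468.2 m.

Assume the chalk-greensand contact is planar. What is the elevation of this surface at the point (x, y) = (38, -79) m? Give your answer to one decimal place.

Let the plane be z = a·x + b·y + c.
Point B−Point A: 175a − 427b = 53;  Point C−Point A: 448a − 311b = 460.2.
Solving gives a = 1.31527, b = 0.41492.
Then c = 1008 − a·52 − b·399 = 774.05.
At (38, -79): z = 50.0 − 32.8 + 774.05 = 791.3 m.

791.3 m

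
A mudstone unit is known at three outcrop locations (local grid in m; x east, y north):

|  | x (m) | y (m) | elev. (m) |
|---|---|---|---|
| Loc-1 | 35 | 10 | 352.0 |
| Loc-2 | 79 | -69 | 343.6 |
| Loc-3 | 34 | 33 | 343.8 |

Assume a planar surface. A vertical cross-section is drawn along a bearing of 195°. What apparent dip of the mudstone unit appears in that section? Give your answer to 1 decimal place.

31.6°

Two edge vectors: Loc-1→Loc-2 = (44, -79, -8.4), Loc-1→Loc-3 = (-1, 23, -8.2).
Normal n = (Loc-1→Loc-2) × (Loc-1→Loc-3) = (841, 369.2, 933).
So ∂z/∂x = −n_x/n_z = −0.90139 and ∂z/∂y = −n_y/n_z = −0.39571.
Unit vector along 195° is (sin 195°, cos 195°) = (-0.2588, -0.9659).
Slope in that direction = a·(-0.2588) + b·(-0.9659) = 0.61553.
Apparent dip = arctan|0.61553| = 31.6° (true dip is 44.6°, so apparent ≤ true as expected).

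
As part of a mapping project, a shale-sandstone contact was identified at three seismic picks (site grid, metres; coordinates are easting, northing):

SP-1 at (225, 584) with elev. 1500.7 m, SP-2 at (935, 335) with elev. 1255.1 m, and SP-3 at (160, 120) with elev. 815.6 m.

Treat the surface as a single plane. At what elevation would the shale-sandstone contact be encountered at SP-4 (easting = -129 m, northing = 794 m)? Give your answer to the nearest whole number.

Let the plane be z = a·easting + b·northing + c.
SP-2−SP-1: 710a − 249b = −245.6;  SP-3−SP-1: −65a − 464b = −685.1.
Solving gives a = 0.16385, b = 1.45356.
Then c = 1500.7 − a·225 − b·584 = 614.96.
At (-129, 794): z = −21.1 + 1154.1 + 614.96 = 1747.9 m.

1748 m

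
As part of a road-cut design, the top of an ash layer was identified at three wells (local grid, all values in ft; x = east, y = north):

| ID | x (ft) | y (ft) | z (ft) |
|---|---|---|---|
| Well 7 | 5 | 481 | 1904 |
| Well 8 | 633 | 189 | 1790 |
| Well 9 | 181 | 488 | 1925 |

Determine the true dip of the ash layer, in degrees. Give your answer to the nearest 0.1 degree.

Let the plane be z = a·x + b·y + c.
Well 8−Well 7: 628a − 292b = −114;  Well 9−Well 7: 176a + 7b = 21.
Solving gives a = 0.09561, b = 0.59604.
Gradient magnitude |∇z| = √(a² + b²) = √(0.00914 + 0.35527) = 0.60366.
True dip = arctan(0.60366) = 31.1°, dipping toward S (azimuth ≈ 189°).

31.1°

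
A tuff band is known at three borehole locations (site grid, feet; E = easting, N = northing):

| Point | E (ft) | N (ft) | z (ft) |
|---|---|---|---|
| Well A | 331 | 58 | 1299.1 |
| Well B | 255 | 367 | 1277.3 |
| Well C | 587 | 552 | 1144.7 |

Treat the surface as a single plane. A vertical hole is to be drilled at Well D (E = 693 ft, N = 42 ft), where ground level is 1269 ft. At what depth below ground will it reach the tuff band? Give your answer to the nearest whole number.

82 ft

Let the plane be z = a·E + b·N + c.
Well B−Well A: −76a + 309b = −21.8;  Well C−Well A: 256a + 494b = −154.4.
Solving gives a = −0.31668, b = −0.14844.
Then c = 1299.1 − a·331 − b·58 = 1412.53.
At (693, 42): z_contact = −219.5 − 6.2 + 1412.53 = 1186.8 ft.
Depth below ground = 1269 − 1186.8 = 82 ft.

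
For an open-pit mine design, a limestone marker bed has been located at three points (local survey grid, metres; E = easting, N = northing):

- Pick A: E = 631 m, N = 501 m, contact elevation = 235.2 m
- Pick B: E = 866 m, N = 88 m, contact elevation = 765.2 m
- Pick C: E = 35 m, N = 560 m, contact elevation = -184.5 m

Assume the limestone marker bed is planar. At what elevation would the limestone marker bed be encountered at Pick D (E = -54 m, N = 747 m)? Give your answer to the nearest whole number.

-414 m

Two edge vectors: Pick A→Pick B = (235, -413, 530), Pick A→Pick C = (-596, 59, -419.7).
Normal n = (Pick A→Pick B) × (Pick A→Pick C) = (142066.1, -217250.5, -232283).
So ∂z/∂E = −n_x/n_z = 0.61161 and ∂z/∂N = −n_y/n_z = −0.93528.
Intercept c from Pick A: 235.2 − 385.92 + 468.58 = 317.85.
At (-54, 747): z = −33.0 − 698.7 + 317.85 = -413.8 m.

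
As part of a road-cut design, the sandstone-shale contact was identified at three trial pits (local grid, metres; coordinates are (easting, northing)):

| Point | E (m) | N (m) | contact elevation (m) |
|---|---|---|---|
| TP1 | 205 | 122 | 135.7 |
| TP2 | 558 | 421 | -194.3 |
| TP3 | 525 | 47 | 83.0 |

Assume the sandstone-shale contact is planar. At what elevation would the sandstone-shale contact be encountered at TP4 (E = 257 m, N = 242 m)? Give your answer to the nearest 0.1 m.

33.0 m

Two edge vectors: TP1→TP2 = (353, 299, -330), TP1→TP3 = (320, -75, -52.7).
Normal n = (TP1→TP2) × (TP1→TP3) = (-40507.3, -86996.9, -122155).
So ∂z/∂E = −n_x/n_z = −0.33161 and ∂z/∂N = −n_y/n_z = −0.71218.
Intercept c from TP1: 135.7 + 67.98 + 86.89 = 290.57.
At (257, 242): z = −85.2 − 172.3 + 290.57 = 33.0 m.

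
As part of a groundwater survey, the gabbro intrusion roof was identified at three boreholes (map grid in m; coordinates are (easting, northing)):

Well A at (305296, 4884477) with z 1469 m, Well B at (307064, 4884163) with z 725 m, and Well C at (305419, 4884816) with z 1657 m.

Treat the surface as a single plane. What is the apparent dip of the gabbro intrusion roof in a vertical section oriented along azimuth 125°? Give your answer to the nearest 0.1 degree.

Let the plane be z = a·E + b·N + c.
Well B−Well A: 1768a − 314b = −744;  Well C−Well A: 123a + 339b = 188.
Solving gives a = −0.30281, b = 0.66444.
Unit vector along 125° is (sin 125°, cos 125°) = (0.8192, -0.5736).
Slope in that direction = a·(0.8192) + b·(-0.5736) = −0.62915.
Apparent dip = arctan|0.62915| = 32.2° (true dip is 36.1°, so apparent ≤ true as expected).

32.2°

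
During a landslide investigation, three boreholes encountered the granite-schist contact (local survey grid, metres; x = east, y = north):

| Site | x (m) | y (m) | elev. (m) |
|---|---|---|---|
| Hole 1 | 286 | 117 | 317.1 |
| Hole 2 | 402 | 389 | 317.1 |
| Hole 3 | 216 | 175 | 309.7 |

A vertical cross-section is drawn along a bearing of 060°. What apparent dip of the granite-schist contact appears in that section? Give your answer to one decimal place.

2.9°

Let the plane be z = a·x + b·y + c.
Hole 2−Hole 1: 116a + 272b = 0;  Hole 3−Hole 1: −70a + 58b = −7.4.
Solving gives a = 0.07811, b = −0.03331.
Unit vector along 060° is (sin 60°, cos 60°) = (0.8660, 0.5000).
Slope in that direction = a·(0.8660) + b·(0.5000) = 0.05099.
Apparent dip = arctan|0.05099| = 2.9° (true dip is 4.9°, so apparent ≤ true as expected).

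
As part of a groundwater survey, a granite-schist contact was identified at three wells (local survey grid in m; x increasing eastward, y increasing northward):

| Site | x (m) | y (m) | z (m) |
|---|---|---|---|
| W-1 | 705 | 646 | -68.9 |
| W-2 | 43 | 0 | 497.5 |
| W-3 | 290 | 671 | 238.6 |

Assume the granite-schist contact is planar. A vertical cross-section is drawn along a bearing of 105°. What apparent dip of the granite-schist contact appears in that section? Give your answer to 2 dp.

34.74°

Let the plane be z = a·x + b·y + c.
W-2−W-1: −662a − 646b = 566.4;  W-3−W-1: −415a + 25b = 307.5.
Solving gives a = −0.74763, b = −0.11063.
Unit vector along 105° is (sin 105°, cos 105°) = (0.9659, -0.2588).
Slope in that direction = a·(0.9659) + b·(-0.2588) = −0.69352.
Apparent dip = arctan|0.69352| = 34.74° (true dip is 37.1°, so apparent ≤ true as expected).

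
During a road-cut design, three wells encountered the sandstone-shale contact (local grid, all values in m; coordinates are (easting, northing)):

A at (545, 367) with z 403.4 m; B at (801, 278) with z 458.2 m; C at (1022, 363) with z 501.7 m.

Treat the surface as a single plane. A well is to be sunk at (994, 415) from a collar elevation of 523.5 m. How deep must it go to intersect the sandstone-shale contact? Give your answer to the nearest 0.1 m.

28.8 m

Let the plane be z = a·E + b·N + c.
B−A: 256a − 89b = 54.8;  C−A: 477a − 4b = 98.3.
Solving gives a = 0.205882, b = −0.023529.
Then c = 403.4 − a·545 − b·367 = 299.83.
At (994, 415): z_contact = 204.65 − 9.76 + 299.83 = 494.71 m.
Depth below ground = 523.5 − 494.71 = 28.8 m.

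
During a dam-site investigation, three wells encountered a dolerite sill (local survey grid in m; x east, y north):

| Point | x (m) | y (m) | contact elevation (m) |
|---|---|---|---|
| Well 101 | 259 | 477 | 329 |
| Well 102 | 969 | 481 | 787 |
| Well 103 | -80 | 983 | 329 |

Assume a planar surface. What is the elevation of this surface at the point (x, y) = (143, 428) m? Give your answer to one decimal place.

Let the plane be z = a·x + b·y + c.
Well 102−Well 101: 710a + 4b = 458;  Well 103−Well 101: −339a + 506b = 0.
Solving gives a = 0.64264, b = 0.43055.
Then c = 329 − a·259 − b·477 = −42.82.
At (143, 428): z = 91.9 + 184.3 − 42.82 = 233.4 m.

233.4 m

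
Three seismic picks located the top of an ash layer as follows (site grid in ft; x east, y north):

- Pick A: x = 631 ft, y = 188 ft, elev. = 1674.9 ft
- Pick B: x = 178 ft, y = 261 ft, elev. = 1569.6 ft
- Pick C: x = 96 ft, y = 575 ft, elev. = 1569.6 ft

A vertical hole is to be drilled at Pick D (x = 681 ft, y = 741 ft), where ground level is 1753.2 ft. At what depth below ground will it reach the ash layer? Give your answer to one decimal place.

Two edge vectors: Pick A→Pick B = (-453, 73, -105.3), Pick A→Pick C = (-535, 387, -105.3).
Normal n = (Pick A→Pick B) × (Pick A→Pick C) = (33064.2, 8634.6, -136256).
So ∂z/∂x = −n_x/n_z = 0.24266 and ∂z/∂y = −n_y/n_z = 0.06337.
Intercept c from Pick A: 1674.9 − 153.12 − 11.91 = 1509.87.
At (681, 741): z_contact = 165.25 + 46.96 + 1509.87 = 1722.08 ft.
Depth below ground = 1753.2 − 1722.08 = 31.1 ft.

31.1 ft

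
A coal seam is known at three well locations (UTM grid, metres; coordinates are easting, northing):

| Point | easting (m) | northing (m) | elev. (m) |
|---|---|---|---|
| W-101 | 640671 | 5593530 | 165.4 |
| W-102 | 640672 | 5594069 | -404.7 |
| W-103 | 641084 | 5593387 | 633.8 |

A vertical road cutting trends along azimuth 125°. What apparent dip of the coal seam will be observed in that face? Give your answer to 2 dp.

Two edge vectors: W-101→W-102 = (1, 539, -570.1), W-101→W-103 = (413, -143, 468.4).
Normal n = (W-101→W-102) × (W-101→W-103) = (170943.3, -235919.7, -222750).
So ∂z/∂easting = −n_x/n_z = 0.76742 and ∂z/∂northing = −n_y/n_z = −1.05912.
Unit vector along 125° is (sin 125°, cos 125°) = (0.8192, -0.5736).
Slope in that direction = a·(0.8192) + b·(-0.5736) = 1.23612.
Apparent dip = arctan|1.23612| = 51.03° (true dip is 52.6°, so apparent ≤ true as expected).

51.03°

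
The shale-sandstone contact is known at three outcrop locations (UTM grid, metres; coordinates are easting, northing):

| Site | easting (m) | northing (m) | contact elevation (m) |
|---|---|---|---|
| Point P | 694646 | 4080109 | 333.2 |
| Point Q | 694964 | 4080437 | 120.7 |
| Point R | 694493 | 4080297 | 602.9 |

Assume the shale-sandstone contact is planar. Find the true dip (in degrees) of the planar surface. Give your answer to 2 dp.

51.65°

Let the plane be z = a·easting + b·northing + c.
Point Q−Point P: 318a + 328b = −212.5;  Point R−Point P: −153a + 188b = 269.7.
Solving gives a = −1.16772, b = 0.48425.
Gradient magnitude |∇z| = √(a² + b²) = √(1.36357 + 0.23450) = 1.26415.
True dip = arctan(1.26415) = 51.65°, dipping toward ESE (azimuth ≈ 113°).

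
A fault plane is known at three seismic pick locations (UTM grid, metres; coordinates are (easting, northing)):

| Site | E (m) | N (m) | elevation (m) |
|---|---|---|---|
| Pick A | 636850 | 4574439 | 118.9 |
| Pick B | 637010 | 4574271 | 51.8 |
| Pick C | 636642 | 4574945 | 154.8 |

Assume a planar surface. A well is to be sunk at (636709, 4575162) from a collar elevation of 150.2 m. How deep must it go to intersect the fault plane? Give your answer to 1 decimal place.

Let the plane be z = a·E + b·N + c.
Pick B−Pick A: 160a − 168b = −67.1;  Pick C−Pick A: −208a + 506b = 35.9.
Solving gives a = −0.606775904, b = −0.178477051.
Then c = 118.9 − a·636850 − b·4574439 = 1202976.52.
At (636709, 4575162): z_contact = −386339.68 − 816561.42 + 1202976.52 = 75.42 m.
Depth below ground = 150.2 − 75.42 = 74.8 m.

74.8 m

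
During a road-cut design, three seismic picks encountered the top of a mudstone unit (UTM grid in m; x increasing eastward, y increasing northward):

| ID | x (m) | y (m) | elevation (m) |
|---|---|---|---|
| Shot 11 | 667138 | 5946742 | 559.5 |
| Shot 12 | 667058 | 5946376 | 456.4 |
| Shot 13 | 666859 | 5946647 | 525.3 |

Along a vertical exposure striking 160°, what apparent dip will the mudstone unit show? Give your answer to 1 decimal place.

Let the plane be z = a·x + b·y + c.
Shot 12−Shot 11: −80a − 366b = −103.1;  Shot 13−Shot 11: −279a − 95b = −34.2.
Solving gives a = 0.02881, b = 0.27540.
Unit vector along 160° is (sin 160°, cos 160°) = (0.3420, -0.9397).
Slope in that direction = a·(0.3420) + b·(-0.9397) = −0.24894.
Apparent dip = arctan|0.24894| = 14.0° (true dip is 15.5°, so apparent ≤ true as expected).

14.0°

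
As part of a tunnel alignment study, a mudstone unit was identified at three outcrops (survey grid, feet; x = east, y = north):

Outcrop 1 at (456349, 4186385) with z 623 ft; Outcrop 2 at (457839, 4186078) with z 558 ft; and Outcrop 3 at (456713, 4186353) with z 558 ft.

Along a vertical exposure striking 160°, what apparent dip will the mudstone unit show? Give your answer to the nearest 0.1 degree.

Let the plane be z = a·x + b·y + c.
Outcrop 2−Outcrop 1: 1490a − 307b = −65;  Outcrop 3−Outcrop 1: 364a − 32b = −65.
Solving gives a = −0.27900, b = −1.14238.
Unit vector along 160° is (sin 160°, cos 160°) = (0.3420, -0.9397).
Slope in that direction = a·(0.3420) + b·(-0.9397) = 0.97806.
Apparent dip = arctan|0.97806| = 44.4° (true dip is 49.6°, so apparent ≤ true as expected).

44.4°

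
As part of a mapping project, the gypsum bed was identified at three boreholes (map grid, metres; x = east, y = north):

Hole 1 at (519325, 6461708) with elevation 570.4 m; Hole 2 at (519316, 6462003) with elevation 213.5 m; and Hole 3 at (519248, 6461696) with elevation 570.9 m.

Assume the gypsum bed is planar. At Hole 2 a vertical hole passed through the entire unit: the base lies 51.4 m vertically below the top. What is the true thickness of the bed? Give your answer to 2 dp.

32.62 m

Two edge vectors: Hole 1→Hole 2 = (-9, 295, -356.9), Hole 1→Hole 3 = (-77, -12, 0.5).
Normal n = (Hole 1→Hole 2) × (Hole 1→Hole 3) = (-4135.3, 27485.8, 22823).
So ∂z/∂x = −n_x/n_z = 0.18119 and ∂z/∂y = −n_y/n_z = −1.20430.
|∇z| = √(a²+b²) = 1.21786, so dip δ = arctan(1.21786) = 50.61°.
True thickness = vertical thickness × cos δ = 51.4 × cos 50.61° = 32.62 m.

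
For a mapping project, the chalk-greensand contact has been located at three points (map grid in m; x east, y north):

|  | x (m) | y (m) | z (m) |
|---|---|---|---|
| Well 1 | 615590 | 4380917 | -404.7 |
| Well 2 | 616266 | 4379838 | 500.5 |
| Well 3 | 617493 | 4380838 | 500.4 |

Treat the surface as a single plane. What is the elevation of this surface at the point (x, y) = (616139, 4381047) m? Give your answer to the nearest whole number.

-228 m

Two edge vectors: Well 1→Well 2 = (676, -1079, 905.2), Well 1→Well 3 = (1903, -79, 905.1).
Normal n = (Well 1→Well 2) × (Well 1→Well 3) = (-905092.1, 1110748, 1999933).
So ∂z/∂x = −n_x/n_z = 0.45256121 and ∂z/∂y = −n_y/n_z = −0.55539261.
Intercept c from Well 1: -404.7 − 278592.16 + 2433128.91 = 2154132.05.
At (616139, 4381047): z = 278840.6 − 2433201.1 + 2154132.05 = -228.4 m.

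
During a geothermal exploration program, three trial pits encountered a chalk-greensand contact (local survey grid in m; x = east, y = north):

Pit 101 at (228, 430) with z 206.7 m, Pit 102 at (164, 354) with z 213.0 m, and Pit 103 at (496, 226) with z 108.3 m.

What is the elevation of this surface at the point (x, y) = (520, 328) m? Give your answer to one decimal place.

116.1 m

Two edge vectors: Pit 101→Pit 102 = (-64, -76, 6.3), Pit 101→Pit 103 = (268, -204, -98.4).
Normal n = (Pit 101→Pit 102) × (Pit 101→Pit 103) = (8763.6, -4609.2, 33424).
So ∂z/∂x = −n_x/n_z = −0.26219 and ∂z/∂y = −n_y/n_z = 0.13790.
Intercept c from Pit 101: 206.7 + 59.78 − 59.30 = 207.18.
At (520, 328): z = −136.3 + 45.2 + 207.18 = 116.1 m.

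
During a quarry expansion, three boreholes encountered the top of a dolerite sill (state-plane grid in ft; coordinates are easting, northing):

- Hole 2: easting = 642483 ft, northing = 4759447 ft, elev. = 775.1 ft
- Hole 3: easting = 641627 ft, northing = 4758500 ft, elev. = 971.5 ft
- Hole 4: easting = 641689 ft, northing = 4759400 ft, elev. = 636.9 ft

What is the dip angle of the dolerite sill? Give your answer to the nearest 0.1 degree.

Let the plane be z = a·easting + b·northing + c.
Hole 3−Hole 2: −856a − 947b = 196.4;  Hole 4−Hole 2: −794a − 47b = −138.2.
Solving gives a = 0.19687, b = −0.38534.
Gradient magnitude |∇z| = √(a² + b²) = √(0.03876 + 0.14849) = 0.43272.
True dip = arctan(0.43272) = 23.4°, dipping toward NNW (azimuth ≈ 333°).

23.4°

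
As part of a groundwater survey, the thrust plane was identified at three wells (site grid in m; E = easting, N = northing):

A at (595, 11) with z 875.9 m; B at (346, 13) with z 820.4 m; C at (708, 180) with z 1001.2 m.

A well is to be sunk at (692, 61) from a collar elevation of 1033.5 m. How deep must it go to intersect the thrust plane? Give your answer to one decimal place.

Two edge vectors: A→B = (-249, 2, -55.5), A→C = (113, 169, 125.3).
Normal n = (A→B) × (A→C) = (9630.1, 24928.2, -42307).
So ∂z/∂E = −n_x/n_z = 0.22762 and ∂z/∂N = −n_y/n_z = 0.58922.
Intercept c from A: 875.9 − 135.44 − 6.48 = 733.98.
At (692, 61): z_contact = 157.52 + 35.94 + 733.98 = 927.44 m.
Depth below ground = 1033.5 − 927.44 = 106.1 m.

106.1 m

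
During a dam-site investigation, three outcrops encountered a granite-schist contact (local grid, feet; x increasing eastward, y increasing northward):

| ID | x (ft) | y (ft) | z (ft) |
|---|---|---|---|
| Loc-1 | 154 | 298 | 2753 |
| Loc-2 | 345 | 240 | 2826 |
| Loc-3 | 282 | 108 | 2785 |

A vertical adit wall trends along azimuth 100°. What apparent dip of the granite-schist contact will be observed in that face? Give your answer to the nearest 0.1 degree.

21.3°

Two edge vectors: Loc-1→Loc-2 = (191, -58, 73), Loc-1→Loc-3 = (128, -190, 32).
Normal n = (Loc-1→Loc-2) × (Loc-1→Loc-3) = (12014, 3232, -28866).
So ∂z/∂x = −n_x/n_z = 0.41620 and ∂z/∂y = −n_y/n_z = 0.11197.
Unit vector along 100° is (sin 100°, cos 100°) = (0.9848, -0.1736).
Slope in that direction = a·(0.9848) + b·(-0.1736) = 0.39043.
Apparent dip = arctan|0.39043| = 21.3° (true dip is 23.3°, so apparent ≤ true as expected).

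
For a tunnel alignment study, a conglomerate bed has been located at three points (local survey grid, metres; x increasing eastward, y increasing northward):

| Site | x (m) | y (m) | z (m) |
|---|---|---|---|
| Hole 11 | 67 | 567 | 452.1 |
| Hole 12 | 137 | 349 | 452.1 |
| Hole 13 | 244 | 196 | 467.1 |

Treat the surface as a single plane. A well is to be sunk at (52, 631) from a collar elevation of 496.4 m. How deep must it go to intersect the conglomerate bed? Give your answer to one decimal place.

42.9 m

Two edge vectors: Hole 11→Hole 12 = (70, -218, 0), Hole 11→Hole 13 = (177, -371, 15).
Normal n = (Hole 11→Hole 12) × (Hole 11→Hole 13) = (-3270, -1050, 12616).
So ∂z/∂x = −n_x/n_z = 0.25919 and ∂z/∂y = −n_y/n_z = 0.08323.
Intercept c from Hole 11: 452.1 − 17.37 − 47.19 = 387.54.
At (52, 631): z_contact = 13.48 + 52.52 + 387.54 = 453.54 m.
Depth below ground = 496.4 − 453.54 = 42.9 m.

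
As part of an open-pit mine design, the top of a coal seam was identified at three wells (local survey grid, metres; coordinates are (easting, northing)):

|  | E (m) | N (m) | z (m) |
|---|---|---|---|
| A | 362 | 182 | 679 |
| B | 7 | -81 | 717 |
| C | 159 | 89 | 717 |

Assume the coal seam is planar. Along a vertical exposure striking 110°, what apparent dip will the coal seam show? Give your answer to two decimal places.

Two edge vectors: A→B = (-355, -263, 38), A→C = (-203, -93, 38).
Normal n = (A→B) × (A→C) = (-6460, 5776, -20374).
So ∂z/∂E = −n_x/n_z = −0.31707 and ∂z/∂N = −n_y/n_z = 0.28350.
Unit vector along 110° is (sin 110°, cos 110°) = (0.9397, -0.3420).
Slope in that direction = a·(0.9397) + b·(-0.3420) = −0.39491.
Apparent dip = arctan|0.39491| = 21.55° (true dip is 23.0°, so apparent ≤ true as expected).

21.55°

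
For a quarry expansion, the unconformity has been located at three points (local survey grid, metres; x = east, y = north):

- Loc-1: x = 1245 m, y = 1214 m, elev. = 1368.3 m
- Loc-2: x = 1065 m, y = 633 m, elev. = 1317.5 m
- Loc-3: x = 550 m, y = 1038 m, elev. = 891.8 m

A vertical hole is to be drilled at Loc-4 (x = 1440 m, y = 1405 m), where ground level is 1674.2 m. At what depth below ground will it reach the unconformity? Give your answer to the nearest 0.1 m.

Let the plane be z = a·x + b·y + c.
Loc-2−Loc-1: −180a − 581b = −50.8;  Loc-3−Loc-1: −695a − 176b = −476.5.
Solving gives a = 0.719954, b = −0.135614.
Then c = 1368.3 − a·1245 − b·1214 = 636.59.
At (1440, 1405): z_contact = 1036.73 − 190.54 + 636.59 = 1482.79 m.
Depth below ground = 1674.2 − 1482.79 = 191.4 m.

191.4 m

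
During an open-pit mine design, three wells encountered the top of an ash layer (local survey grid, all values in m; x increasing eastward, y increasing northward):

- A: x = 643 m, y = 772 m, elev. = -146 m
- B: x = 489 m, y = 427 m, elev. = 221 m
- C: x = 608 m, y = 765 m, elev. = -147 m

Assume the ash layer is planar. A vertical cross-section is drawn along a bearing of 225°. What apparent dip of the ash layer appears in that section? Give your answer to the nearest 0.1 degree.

Let the plane be z = a·x + b·y + c.
B−A: −154a − 345b = 367;  C−A: −35a − 7b = −1.
Solving gives a = 0.26498, b = −1.18205.
Unit vector along 225° is (sin 225°, cos 225°) = (-0.7071, -0.7071).
Slope in that direction = a·(-0.7071) + b·(-0.7071) = 0.64847.
Apparent dip = arctan|0.64847| = 33.0° (true dip is 50.5°, so apparent ≤ true as expected).

33.0°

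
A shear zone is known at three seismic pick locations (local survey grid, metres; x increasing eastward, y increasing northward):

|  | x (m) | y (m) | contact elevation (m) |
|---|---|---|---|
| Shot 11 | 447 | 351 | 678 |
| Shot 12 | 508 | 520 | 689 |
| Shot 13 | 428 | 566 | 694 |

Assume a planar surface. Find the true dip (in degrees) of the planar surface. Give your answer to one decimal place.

Let the plane be z = a·x + b·y + c.
Shot 12−Shot 11: 61a + 169b = 11;  Shot 13−Shot 11: −19a + 215b = 16.
Solving gives a = −0.02076, b = 0.07258.
Gradient magnitude |∇z| = √(a² + b²) = √(0.00043 + 0.00527) = 0.07550.
True dip = arctan(0.07550) = 4.3°, dipping toward SSE (azimuth ≈ 164°).

4.3°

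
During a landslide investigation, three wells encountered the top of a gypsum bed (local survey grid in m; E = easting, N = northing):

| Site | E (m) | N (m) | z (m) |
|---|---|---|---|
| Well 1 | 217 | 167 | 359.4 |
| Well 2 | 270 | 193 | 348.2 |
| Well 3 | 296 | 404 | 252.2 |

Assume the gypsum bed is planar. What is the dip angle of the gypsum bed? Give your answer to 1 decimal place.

Let the plane be z = a·E + b·N + c.
Well 2−Well 1: 53a + 26b = −11.2;  Well 3−Well 1: 79a + 237b = −107.2.
Solving gives a = 0.01264, b = −0.45653.
Gradient magnitude |∇z| = √(a² + b²) = √(0.00016 + 0.20842) = 0.45671.
True dip = arctan(0.45671) = 24.5°, dipping toward N (azimuth ≈ 358°).

24.5°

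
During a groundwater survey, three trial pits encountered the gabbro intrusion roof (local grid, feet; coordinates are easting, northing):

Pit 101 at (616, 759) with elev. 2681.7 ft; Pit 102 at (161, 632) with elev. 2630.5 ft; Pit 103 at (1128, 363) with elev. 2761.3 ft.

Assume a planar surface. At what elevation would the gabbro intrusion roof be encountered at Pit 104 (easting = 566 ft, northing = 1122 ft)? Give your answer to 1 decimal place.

2660.7 ft

Let the plane be z = a·easting + b·northing + c.
Pit 102−Pit 101: −455a − 127b = −51.2;  Pit 103−Pit 101: 512a − 396b = 79.6.
Solving gives a = 0.123915, b = −0.040797.
Then c = 2681.7 − a·616 − b·759 = 2636.33.
At (566, 1122): z = 70.1 − 45.8 + 2636.33 = 2660.7 ft.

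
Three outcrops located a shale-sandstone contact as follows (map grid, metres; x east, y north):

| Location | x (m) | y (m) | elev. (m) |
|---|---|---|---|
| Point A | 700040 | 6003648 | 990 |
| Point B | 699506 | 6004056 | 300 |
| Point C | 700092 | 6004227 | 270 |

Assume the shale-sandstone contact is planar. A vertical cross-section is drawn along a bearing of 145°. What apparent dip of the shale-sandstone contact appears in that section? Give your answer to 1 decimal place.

50.8°

Two edge vectors: Point A→Point B = (-534, 408, -690), Point A→Point C = (52, 579, -720).
Normal n = (Point A→Point B) × (Point A→Point C) = (105750, -420360, -330402).
So ∂z/∂x = −n_x/n_z = 0.32006 and ∂z/∂y = −n_y/n_z = −1.27227.
Unit vector along 145° is (sin 145°, cos 145°) = (0.5736, -0.8192).
Slope in that direction = a·(0.5736) + b·(-0.8192) = 1.22576.
Apparent dip = arctan|1.22576| = 50.8° (true dip is 52.7°, so apparent ≤ true as expected).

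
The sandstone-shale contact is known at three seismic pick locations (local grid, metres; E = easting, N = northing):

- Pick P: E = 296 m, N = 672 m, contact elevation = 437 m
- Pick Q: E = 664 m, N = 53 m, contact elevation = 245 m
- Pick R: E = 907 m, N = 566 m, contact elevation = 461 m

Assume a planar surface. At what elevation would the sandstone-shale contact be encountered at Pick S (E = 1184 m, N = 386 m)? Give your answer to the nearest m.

423 m

Let the plane be z = a·E + b·N + c.
Pick Q−Pick P: 368a − 619b = −192;  Pick R−Pick P: 611a − 106b = 24.
Solving gives a = 0.10380, b = 0.37189.
Then c = 437 − a·296 − b·672 = 156.37.
At (1184, 386): z = 122.9 + 143.5 + 156.37 = 422.8 m.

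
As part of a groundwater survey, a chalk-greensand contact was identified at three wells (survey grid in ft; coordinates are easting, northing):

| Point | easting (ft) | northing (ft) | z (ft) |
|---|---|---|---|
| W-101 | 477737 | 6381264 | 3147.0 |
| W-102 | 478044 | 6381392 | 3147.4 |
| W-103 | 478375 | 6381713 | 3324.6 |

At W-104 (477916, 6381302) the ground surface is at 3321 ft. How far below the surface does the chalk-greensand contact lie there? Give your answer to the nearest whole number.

Two edge vectors: W-101→W-102 = (307, 128, 0.4), W-101→W-103 = (638, 449, 177.6).
Normal n = (W-101→W-102) × (W-101→W-103) = (22553.2, -54268, 56179).
So ∂z/∂easting = −n_x/n_z = −0.40145250 and ∂z/∂northing = −n_y/n_z = 0.96598373.
Intercept c from W-101: 3147 + 191788.71 − 6164197.20 = −5969261.49.
At (477916, 6381302): z_contact = −191860.6 + 6164233.9 − 5969261.49 = 3111.8 ft.
Depth below ground = 3321 − 3111.8 = 209 ft.

209 ft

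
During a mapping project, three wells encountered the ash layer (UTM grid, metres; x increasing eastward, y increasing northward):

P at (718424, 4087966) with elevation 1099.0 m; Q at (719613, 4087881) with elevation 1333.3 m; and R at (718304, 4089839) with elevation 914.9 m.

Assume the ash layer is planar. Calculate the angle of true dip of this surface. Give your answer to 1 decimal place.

Let the plane be z = a·x + b·y + c.
Q−P: 1189a − 85b = 234.3;  R−P: −120a + 1873b = −184.1.
Solving gives a = 0.19090, b = −0.08606.
Gradient magnitude |∇z| = √(a² + b²) = √(0.03644 + 0.00741) = 0.20941.
True dip = arctan(0.20941) = 11.8°, dipping toward WNW (azimuth ≈ 294°).

11.8°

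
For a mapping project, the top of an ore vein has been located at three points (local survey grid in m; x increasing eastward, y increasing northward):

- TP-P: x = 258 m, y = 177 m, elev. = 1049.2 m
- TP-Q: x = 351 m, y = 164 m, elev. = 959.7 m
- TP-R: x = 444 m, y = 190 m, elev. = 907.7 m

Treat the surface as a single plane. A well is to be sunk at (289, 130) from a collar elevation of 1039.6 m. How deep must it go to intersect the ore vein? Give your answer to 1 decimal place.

Let the plane be z = a·x + b·y + c.
TP-Q−TP-P: 93a − 13b = −89.5;  TP-R−TP-P: 186a + 13b = −141.5.
Solving gives a = −0.82796, b = 0.96154.
Then c = 1049.2 − a·258 − b·177 = 1092.62.
At (289, 130): z_contact = −239.28 + 125.00 + 1092.62 = 978.34 m.
Depth below ground = 1039.6 − 978.34 = 61.3 m.

61.3 m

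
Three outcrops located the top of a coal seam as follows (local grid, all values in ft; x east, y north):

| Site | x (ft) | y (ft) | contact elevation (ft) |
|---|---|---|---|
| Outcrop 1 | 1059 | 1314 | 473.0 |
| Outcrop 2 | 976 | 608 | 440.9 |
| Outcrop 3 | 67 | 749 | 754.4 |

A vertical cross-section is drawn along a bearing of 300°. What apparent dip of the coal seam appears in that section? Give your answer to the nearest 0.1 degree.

Two edge vectors: Outcrop 1→Outcrop 2 = (-83, -706, -32.1), Outcrop 1→Outcrop 3 = (-992, -565, 281.4).
Normal n = (Outcrop 1→Outcrop 2) × (Outcrop 1→Outcrop 3) = (-216804.9, 55199.4, -653457).
So ∂z/∂x = −n_x/n_z = −0.33178 and ∂z/∂y = −n_y/n_z = 0.08447.
Unit vector along 300° is (sin 300°, cos 300°) = (-0.8660, 0.5000).
Slope in that direction = a·(-0.8660) + b·(0.5000) = 0.32957.
Apparent dip = arctan|0.32957| = 18.2° (true dip is 18.9°, so apparent ≤ true as expected).

18.2°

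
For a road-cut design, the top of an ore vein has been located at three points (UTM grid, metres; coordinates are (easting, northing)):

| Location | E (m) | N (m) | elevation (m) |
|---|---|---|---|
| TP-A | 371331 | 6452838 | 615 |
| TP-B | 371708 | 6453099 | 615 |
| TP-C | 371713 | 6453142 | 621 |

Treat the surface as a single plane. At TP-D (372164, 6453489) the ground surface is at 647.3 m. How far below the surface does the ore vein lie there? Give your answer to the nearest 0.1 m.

21.0 m

Let the plane be z = a·E + b·N + c.
TP-B−TP-A: 377a + 261b = 0;  TP-C−TP-A: 382a + 304b = 6.
Solving gives a = −0.105058366, b = 0.151750973.
Then c = 615 − a·371331 − b·6452838 = −939598.02.
At (372164, 6453489): z_contact = −39098.94 + 979323.23 − 939598.02 = 626.28 m.
Depth below ground = 647.3 − 626.28 = 21.0 m.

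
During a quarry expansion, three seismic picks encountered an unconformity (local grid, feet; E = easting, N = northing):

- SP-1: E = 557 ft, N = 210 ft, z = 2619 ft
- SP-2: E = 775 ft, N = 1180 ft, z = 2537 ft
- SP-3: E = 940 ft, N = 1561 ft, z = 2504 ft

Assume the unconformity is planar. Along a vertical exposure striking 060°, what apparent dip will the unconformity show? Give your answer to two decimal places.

2.85°

Let the plane be z = a·E + b·N + c.
SP-2−SP-1: 218a + 970b = −82;  SP-3−SP-1: 383a + 1351b = −115.
Solving gives a = −0.00998, b = −0.08229.
Unit vector along 060° is (sin 60°, cos 60°) = (0.8660, 0.5000).
Slope in that direction = a·(0.8660) + b·(0.5000) = −0.04979.
Apparent dip = arctan|0.04979| = 2.85° (true dip is 4.7°, so apparent ≤ true as expected).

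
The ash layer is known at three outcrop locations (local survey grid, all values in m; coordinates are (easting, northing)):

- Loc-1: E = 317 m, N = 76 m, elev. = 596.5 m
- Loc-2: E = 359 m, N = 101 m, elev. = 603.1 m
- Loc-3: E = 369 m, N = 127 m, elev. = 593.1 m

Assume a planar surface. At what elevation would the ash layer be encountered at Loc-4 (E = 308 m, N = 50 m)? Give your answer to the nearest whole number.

Let the plane be z = a·E + b·N + c.
Loc-2−Loc-1: 42a + 25b = 6.6;  Loc-3−Loc-1: 52a + 51b = −3.4.
Solving gives a = 0.50071, b = −0.57720.
Then c = 596.5 − a·317 − b·76 = 481.64.
At (308, 50): z = 154.2 − 28.9 + 481.64 = 607.0 m.

607 m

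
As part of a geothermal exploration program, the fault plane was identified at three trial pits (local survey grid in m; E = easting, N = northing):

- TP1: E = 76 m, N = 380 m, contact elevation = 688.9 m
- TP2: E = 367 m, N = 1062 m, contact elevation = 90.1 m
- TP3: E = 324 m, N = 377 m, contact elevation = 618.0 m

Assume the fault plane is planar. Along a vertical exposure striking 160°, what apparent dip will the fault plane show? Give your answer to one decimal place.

Two edge vectors: TP1→TP2 = (291, 682, -598.8), TP1→TP3 = (248, -3, -70.9).
Normal n = (TP1→TP2) × (TP1→TP3) = (-50150.2, -127870.5, -170009).
So ∂z/∂E = −n_x/n_z = −0.29499 and ∂z/∂N = −n_y/n_z = −0.75214.
Unit vector along 160° is (sin 160°, cos 160°) = (0.3420, -0.9397).
Slope in that direction = a·(0.3420) + b·(-0.9397) = 0.60589.
Apparent dip = arctan|0.60589| = 31.2° (true dip is 38.9°, so apparent ≤ true as expected).

31.2°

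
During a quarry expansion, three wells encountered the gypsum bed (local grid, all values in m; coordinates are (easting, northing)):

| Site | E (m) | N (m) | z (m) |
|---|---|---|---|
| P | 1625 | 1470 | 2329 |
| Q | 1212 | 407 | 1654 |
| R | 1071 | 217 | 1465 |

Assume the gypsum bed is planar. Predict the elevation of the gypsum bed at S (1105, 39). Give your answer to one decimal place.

Let the plane be z = a·E + b·N + c.
Q−P: −413a − 1063b = −675;  R−P: −554a − 1253b = −864.
Solving gives a = 1.017420, b = 0.239704.
Then c = 2329 − a·1625 − b·1470 = 323.33.
At (1105, 39): z = 1124.2 + 9.3 + 323.33 = 1456.9 m.

1456.9 m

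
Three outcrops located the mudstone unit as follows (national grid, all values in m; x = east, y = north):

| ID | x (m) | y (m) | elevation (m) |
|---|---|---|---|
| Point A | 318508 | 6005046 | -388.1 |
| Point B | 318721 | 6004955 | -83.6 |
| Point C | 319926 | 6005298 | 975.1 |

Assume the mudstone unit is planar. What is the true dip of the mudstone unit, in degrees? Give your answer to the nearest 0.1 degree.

Two edge vectors: Point A→Point B = (213, -91, 304.5), Point A→Point C = (1418, 252, 1363.2).
Normal n = (Point A→Point B) × (Point A→Point C) = (-200785.2, 141419.4, 182714).
So ∂z/∂x = −n_x/n_z = 1.09890 and ∂z/∂y = −n_y/n_z = −0.77399.
Gradient magnitude |∇z| = √(a² + b²) = √(1.20759 + 0.59907) = 1.34412.
True dip = arctan(1.34412) = 53.4°, dipping toward NW (azimuth ≈ 305°).

53.4°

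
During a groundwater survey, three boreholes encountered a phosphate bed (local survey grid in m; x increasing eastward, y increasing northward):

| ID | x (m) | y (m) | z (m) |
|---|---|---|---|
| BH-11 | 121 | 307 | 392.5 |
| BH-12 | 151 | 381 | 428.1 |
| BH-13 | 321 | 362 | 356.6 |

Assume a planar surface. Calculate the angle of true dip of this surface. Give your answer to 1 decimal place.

Let the plane be z = a·x + b·y + c.
BH-12−BH-11: 30a + 74b = 35.6;  BH-13−BH-11: 200a + 55b = −35.9.
Solving gives a = −0.35092, b = 0.62335.
Gradient magnitude |∇z| = √(a² + b²) = √(0.12314 + 0.38856) = 0.71534.
True dip = arctan(0.71534) = 35.6°, dipping toward SSE (azimuth ≈ 151°).

35.6°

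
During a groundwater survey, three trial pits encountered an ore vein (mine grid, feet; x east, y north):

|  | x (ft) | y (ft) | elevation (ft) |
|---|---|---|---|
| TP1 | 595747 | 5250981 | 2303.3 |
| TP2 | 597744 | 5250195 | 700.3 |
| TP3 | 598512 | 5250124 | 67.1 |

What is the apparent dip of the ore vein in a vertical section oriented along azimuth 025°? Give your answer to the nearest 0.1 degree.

Let the plane be z = a·x + b·y + c.
TP2−TP1: 1997a − 786b = −1603;  TP3−TP1: 2765a − 857b = −2236.2.
Solving gives a = −0.83116, b = −0.07231.
Unit vector along 025° is (sin 25°, cos 25°) = (0.4226, 0.9063).
Slope in that direction = a·(0.4226) + b·(0.9063) = −0.41680.
Apparent dip = arctan|0.41680| = 22.6° (true dip is 39.8°, so apparent ≤ true as expected).

22.6°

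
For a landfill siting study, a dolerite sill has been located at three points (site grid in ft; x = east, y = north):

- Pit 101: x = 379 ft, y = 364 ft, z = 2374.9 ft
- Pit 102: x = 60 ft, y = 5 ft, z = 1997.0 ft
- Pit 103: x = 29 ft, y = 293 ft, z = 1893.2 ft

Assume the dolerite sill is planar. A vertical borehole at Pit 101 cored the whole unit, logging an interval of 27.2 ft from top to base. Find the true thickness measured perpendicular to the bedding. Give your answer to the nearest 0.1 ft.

Two edge vectors: Pit 101→Pit 102 = (-319, -359, -377.9), Pit 101→Pit 103 = (-350, -71, -481.7).
Normal n = (Pit 101→Pit 102) × (Pit 101→Pit 103) = (146099.4, -21397.3, -103001).
So ∂z/∂x = −n_x/n_z = 1.41843 and ∂z/∂y = −n_y/n_z = −0.20774.
|∇z| = √(a²+b²) = 1.43356, so dip δ = arctan(1.43356) = 55.10°.
True thickness = vertical thickness × cos δ = 27.2 × cos 55.10° = 15.6 ft.

15.6 ft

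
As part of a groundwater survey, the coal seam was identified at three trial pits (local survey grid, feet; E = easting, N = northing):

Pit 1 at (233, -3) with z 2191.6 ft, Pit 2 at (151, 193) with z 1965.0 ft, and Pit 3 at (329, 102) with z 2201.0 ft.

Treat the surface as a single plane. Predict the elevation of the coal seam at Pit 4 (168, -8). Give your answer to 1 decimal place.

2134.7 ft

Let the plane be z = a·E + b·N + c.
Pit 2−Pit 1: −82a + 196b = −226.6;  Pit 3−Pit 1: 96a + 105b = 9.4.
Solving gives a = 0.93471, b = −0.76507.
Then c = 2191.6 − a·233 − b·-3 = 1971.52.
At (168, -8): z = 157.0 + 6.1 + 1971.52 = 2134.7 ft.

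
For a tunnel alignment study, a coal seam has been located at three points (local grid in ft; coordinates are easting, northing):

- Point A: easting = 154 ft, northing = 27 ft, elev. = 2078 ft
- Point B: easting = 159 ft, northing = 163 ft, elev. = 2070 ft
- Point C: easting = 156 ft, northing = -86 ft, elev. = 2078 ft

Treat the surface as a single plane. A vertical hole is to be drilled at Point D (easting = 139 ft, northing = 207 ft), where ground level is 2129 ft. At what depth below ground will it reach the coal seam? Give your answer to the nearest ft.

38 ft

Two edge vectors: Point A→Point B = (5, 136, -8), Point A→Point C = (2, -113, 0).
Normal n = (Point A→Point B) × (Point A→Point C) = (-904, -16, -837).
So ∂z/∂easting = −n_x/n_z = −1.08005 and ∂z/∂northing = −n_y/n_z = −0.01912.
Intercept c from Point A: 2078 + 166.33 + 0.52 = 2244.84.
At (139, 207): z_contact = −150.1 − 4.0 + 2244.84 = 2090.8 ft.
Depth below ground = 2129 − 2090.8 = 38 ft.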